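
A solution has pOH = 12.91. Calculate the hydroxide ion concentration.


[OH-] = 10^(-pOH)
[OH-] = 10^(-12.91)
[OH-] = 1.230e-13 M

1.230e-13 M


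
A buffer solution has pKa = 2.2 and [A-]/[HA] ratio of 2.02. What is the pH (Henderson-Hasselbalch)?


pH = pKa + log10([A-]/[HA])
pH = 2.2 + log10(2.02)
pH = 2.5054

2.5054


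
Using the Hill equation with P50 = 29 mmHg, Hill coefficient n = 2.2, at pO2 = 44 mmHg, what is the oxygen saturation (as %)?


Y = pO2^n / (P50^n + pO2^n)
Y = 44^2.2 / (29^2.2 + 44^2.2)
Y = 71.45%

71.45%


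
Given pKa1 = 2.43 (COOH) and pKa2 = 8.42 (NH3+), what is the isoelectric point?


pI = (pKa1 + pKa2) / 2
pI = (2.43 + 8.42) / 2
pI = 5.425

5.425


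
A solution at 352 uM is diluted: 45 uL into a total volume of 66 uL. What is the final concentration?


C2 = C1 * V1 / V2
C2 = 352 * 45 / 66
C2 = 240.0 uM

240.0 uM


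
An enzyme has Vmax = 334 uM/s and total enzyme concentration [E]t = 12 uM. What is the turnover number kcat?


kcat = Vmax / [E]t
kcat = 334 / 12
kcat = 27.8333 s^-1

27.8333 s^-1


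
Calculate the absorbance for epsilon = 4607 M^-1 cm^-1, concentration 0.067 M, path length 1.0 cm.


A = epsilon * c * l
A = 4607 * 0.067 * 1.0
A = 308.669

308.669


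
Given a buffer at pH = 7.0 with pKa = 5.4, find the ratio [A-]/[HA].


[A-]/[HA] = 10^(pH - pKa)
= 10^(7.0 - 5.4)
= 39.8107

39.8107


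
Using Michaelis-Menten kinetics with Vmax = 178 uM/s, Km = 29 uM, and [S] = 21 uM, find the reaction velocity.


v = Vmax * [S] / (Km + [S])
v = 178 * 21 / (29 + 21)
v = 74.76 uM/s

74.76 uM/s


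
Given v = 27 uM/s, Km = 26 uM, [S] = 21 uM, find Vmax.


Vmax = v * (Km + [S]) / [S]
Vmax = 27 * (26 + 21) / 21
Vmax = 60.4286 uM/s

60.4286 uM/s


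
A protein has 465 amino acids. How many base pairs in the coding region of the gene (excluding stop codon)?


Each amino acid = 1 codon = 3 bp
bp = 465 * 3 = 1395 bp

1395 bp


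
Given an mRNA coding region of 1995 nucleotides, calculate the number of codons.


codons = nucleotides / 3
codons = 1995 / 3 = 665

665


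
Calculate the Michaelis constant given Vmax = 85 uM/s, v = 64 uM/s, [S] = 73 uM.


Km = [S] * (Vmax - v) / v
Km = 73 * (85 - 64) / 64
Km = 23.9531 uM

23.9531 uM


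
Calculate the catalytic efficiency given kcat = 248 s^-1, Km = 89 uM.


Catalytic efficiency = kcat / Km
= 248 / 89
= 2.7865 uM^-1*s^-1

2.7865 uM^-1*s^-1


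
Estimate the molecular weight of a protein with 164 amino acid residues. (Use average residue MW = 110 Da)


MW = n_residues * 110 Da
MW = 164 * 110
MW = 18040 Da

18040 Da


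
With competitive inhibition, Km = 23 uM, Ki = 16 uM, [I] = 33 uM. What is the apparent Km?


Km_app = Km * (1 + [I]/Ki)
Km_app = 23 * (1 + 33/16)
Km_app = 70.4375 uM

70.4375 uM


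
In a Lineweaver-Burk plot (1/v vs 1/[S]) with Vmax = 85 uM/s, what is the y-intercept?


y-intercept = 1/Vmax
= 1/85
= 0.0118 s/uM

0.0118 s/uM


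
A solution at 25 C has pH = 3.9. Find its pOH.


pOH = 14 - pH
pOH = 14 - 3.9
pOH = 10.1

10.1


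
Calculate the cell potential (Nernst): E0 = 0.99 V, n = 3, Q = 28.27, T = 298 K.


E = E0 - (RT/nF) * ln(Q)
E = 0.99 - (8.314 * 298 / (3 * 96485)) * ln(28.27)
E = 0.9614 V

0.9614 V


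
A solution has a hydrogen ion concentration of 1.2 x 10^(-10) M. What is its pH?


pH = -log10([H+])
pH = -log10(1.2 x 10^(-10))
pH = 9.9208

9.9208


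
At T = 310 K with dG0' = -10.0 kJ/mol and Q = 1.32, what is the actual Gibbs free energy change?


dG = dG0' + RT * ln(Q) / 1000
dG = -10.0 + 8.314 * 310 * ln(1.32) / 1000
dG = -9.2844 kJ/mol

-9.2844 kJ/mol


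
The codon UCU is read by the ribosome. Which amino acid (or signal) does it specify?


Standard genetic code lookup.
Codon UCU -> Ser

Ser


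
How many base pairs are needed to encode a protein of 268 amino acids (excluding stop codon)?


Each amino acid = 1 codon = 3 bp
bp = 268 * 3 = 804 bp

804 bp


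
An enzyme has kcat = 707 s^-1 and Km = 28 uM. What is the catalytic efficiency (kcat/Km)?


Catalytic efficiency = kcat / Km
= 707 / 28
= 25.25 uM^-1*s^-1

25.25 uM^-1*s^-1


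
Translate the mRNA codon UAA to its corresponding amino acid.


Standard genetic code lookup.
Codon UAA -> Stop

Stop


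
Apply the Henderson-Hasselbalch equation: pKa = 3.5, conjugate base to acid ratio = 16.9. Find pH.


pH = pKa + log10([A-]/[HA])
pH = 3.5 + log10(16.9)
pH = 4.7279

4.7279


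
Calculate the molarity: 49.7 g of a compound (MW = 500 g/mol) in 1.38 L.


C = (mass / MW) / volume
C = (49.7 / 500) / 1.38
C = 0.072 M

0.072 M


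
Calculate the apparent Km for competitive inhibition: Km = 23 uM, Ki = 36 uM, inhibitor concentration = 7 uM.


Km_app = Km * (1 + [I]/Ki)
Km_app = 23 * (1 + 7/36)
Km_app = 27.4722 uM

27.4722 uM


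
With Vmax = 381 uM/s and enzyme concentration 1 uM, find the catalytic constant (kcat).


kcat = Vmax / [E]t
kcat = 381 / 1
kcat = 381.0 s^-1

381.0 s^-1


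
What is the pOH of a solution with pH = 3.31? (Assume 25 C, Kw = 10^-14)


pOH = 14 - pH
pOH = 14 - 3.31
pOH = 10.69

10.69


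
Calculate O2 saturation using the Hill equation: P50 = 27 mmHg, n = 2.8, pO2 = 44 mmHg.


Y = pO2^n / (P50^n + pO2^n)
Y = 44^2.8 / (27^2.8 + 44^2.8)
Y = 79.7%

79.7%


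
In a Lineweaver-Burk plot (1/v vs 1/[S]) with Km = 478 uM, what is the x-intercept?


x-intercept = -1/Km
= -1/478
= -0.0021 1/uM

-0.0021 1/uM


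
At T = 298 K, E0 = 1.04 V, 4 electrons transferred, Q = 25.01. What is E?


E = E0 - (RT/nF) * ln(Q)
E = 1.04 - (8.314 * 298 / (4 * 96485)) * ln(25.01)
E = 1.0193 V

1.0193 V


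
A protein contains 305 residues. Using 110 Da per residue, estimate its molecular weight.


MW = n_residues * 110 Da
MW = 305 * 110
MW = 33550 Da

33550 Da


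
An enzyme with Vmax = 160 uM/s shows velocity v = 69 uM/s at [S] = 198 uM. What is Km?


Km = [S] * (Vmax - v) / v
Km = 198 * (160 - 69) / 69
Km = 261.1304 uM

261.1304 uM


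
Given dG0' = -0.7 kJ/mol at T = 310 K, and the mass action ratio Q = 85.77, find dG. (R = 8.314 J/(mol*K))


dG = dG0' + RT * ln(Q) / 1000
dG = -0.7 + 8.314 * 310 * ln(85.77) / 1000
dG = 10.7735 kJ/mol

10.7735 kJ/mol


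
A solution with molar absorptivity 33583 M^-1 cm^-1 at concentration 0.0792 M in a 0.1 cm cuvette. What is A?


A = epsilon * c * l
A = 33583 * 0.0792 * 0.1
A = 265.9774

265.9774


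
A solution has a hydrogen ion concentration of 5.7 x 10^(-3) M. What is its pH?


pH = -log10([H+])
pH = -log10(5.7 x 10^(-3))
pH = 2.2441

2.2441


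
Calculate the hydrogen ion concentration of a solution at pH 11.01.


[H+] = 10^(-pH)
[H+] = 10^(-11.01)
[H+] = 9.772e-12 M

9.772e-12 M


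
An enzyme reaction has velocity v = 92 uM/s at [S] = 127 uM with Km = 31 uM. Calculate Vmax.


Vmax = v * (Km + [S]) / [S]
Vmax = 92 * (31 + 127) / 127
Vmax = 114.4567 uM/s

114.4567 uM/s


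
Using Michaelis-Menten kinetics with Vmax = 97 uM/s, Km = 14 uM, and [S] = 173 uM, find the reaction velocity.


v = Vmax * [S] / (Km + [S])
v = 97 * 173 / (14 + 173)
v = 89.738 uM/s

89.738 uM/s


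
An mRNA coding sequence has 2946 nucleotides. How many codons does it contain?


codons = nucleotides / 3
codons = 2946 / 3 = 982

982


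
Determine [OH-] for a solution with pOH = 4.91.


[OH-] = 10^(-pOH)
[OH-] = 10^(-4.91)
[OH-] = 1.230e-05 M

1.230e-05 M


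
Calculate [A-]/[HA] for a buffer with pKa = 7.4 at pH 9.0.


[A-]/[HA] = 10^(pH - pKa)
= 10^(9.0 - 7.4)
= 39.8107

39.8107


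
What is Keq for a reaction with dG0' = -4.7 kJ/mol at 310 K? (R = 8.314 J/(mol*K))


Keq = exp(-dG0 * 1000 / (R * T))
Keq = exp(-(-4.7) * 1000 / (8.314 * 310))
Keq = 6.194

6.194


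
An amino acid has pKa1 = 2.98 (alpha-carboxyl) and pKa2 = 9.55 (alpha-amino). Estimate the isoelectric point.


pI = (pKa1 + pKa2) / 2
pI = (2.98 + 9.55) / 2
pI = 6.265

6.265


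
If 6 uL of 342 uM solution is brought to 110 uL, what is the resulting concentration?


C2 = C1 * V1 / V2
C2 = 342 * 6 / 110
C2 = 18.6545 uM

18.6545 uM


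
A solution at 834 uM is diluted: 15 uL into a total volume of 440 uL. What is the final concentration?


C2 = C1 * V1 / V2
C2 = 834 * 15 / 440
C2 = 28.4318 uM

28.4318 uM


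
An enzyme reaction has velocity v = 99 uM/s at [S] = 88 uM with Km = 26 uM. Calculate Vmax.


Vmax = v * (Km + [S]) / [S]
Vmax = 99 * (26 + 88) / 88
Vmax = 128.25 uM/s

128.25 uM/s


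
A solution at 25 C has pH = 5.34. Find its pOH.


pOH = 14 - pH
pOH = 14 - 5.34
pOH = 8.66

8.66


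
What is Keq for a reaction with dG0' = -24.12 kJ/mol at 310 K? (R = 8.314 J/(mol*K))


Keq = exp(-dG0 * 1000 / (R * T))
Keq = exp(-(-24.12) * 1000 / (8.314 * 310))
Keq = 11596.8163

11596.8163


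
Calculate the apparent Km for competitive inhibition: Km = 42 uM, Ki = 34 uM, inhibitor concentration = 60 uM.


Km_app = Km * (1 + [I]/Ki)
Km_app = 42 * (1 + 60/34)
Km_app = 116.1176 uM

116.1176 uM


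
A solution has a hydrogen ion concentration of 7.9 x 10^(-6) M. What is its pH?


pH = -log10([H+])
pH = -log10(7.9 x 10^(-6))
pH = 5.1024

5.1024


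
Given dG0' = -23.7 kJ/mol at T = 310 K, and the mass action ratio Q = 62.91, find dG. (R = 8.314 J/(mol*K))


dG = dG0' + RT * ln(Q) / 1000
dG = -23.7 + 8.314 * 310 * ln(62.91) / 1000
dG = -13.0254 kJ/mol

-13.0254 kJ/mol


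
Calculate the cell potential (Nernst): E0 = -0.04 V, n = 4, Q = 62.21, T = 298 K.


E = E0 - (RT/nF) * ln(Q)
E = -0.04 - (8.314 * 298 / (4 * 96485)) * ln(62.21)
E = -0.0665 V

-0.0665 V


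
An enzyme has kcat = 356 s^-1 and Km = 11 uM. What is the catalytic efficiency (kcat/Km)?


Catalytic efficiency = kcat / Km
= 356 / 11
= 32.3636 uM^-1*s^-1

32.3636 uM^-1*s^-1


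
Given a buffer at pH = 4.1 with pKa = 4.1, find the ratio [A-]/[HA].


[A-]/[HA] = 10^(pH - pKa)
= 10^(4.1 - 4.1)
= 1.0

1.0


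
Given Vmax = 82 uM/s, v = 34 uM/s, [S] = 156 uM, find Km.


Km = [S] * (Vmax - v) / v
Km = 156 * (82 - 34) / 34
Km = 220.2353 uM

220.2353 uM


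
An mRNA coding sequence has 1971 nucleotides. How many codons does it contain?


codons = nucleotides / 3
codons = 1971 / 3 = 657

657


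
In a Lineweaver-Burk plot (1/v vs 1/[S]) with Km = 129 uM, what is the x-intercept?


x-intercept = -1/Km
= -1/129
= -0.0078 1/uM

-0.0078 1/uM


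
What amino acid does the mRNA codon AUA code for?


Standard genetic code lookup.
Codon AUA -> Ile

Ile


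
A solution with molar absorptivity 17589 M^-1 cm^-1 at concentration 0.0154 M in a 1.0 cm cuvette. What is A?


A = epsilon * c * l
A = 17589 * 0.0154 * 1.0
A = 270.8706

270.8706


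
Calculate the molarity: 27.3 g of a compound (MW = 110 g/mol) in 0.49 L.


C = (mass / MW) / volume
C = (27.3 / 110) / 0.49
C = 0.5065 M

0.5065 M


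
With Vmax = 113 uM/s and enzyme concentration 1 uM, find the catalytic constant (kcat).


kcat = Vmax / [E]t
kcat = 113 / 1
kcat = 113.0 s^-1

113.0 s^-1


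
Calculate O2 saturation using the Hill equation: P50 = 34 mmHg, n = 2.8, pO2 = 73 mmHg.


Y = pO2^n / (P50^n + pO2^n)
Y = 73^2.8 / (34^2.8 + 73^2.8)
Y = 89.47%

89.47%


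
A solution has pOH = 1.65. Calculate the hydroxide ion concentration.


[OH-] = 10^(-pOH)
[OH-] = 10^(-1.65)
[OH-] = 0.0224 M

0.0224 M


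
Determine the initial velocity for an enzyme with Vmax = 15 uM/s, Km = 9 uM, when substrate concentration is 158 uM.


v = Vmax * [S] / (Km + [S])
v = 15 * 158 / (9 + 158)
v = 14.1916 uM/s

14.1916 uM/s


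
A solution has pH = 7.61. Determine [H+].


[H+] = 10^(-pH)
[H+] = 10^(-7.61)
[H+] = 2.455e-08 M

2.455e-08 M


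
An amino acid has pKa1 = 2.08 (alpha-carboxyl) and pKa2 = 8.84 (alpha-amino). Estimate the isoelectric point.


pI = (pKa1 + pKa2) / 2
pI = (2.08 + 8.84) / 2
pI = 5.46

5.46


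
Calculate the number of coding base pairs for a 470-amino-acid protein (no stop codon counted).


Each amino acid = 1 codon = 3 bp
bp = 470 * 3 = 1410 bp

1410 bp


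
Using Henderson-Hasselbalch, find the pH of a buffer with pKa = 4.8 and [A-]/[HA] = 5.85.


pH = pKa + log10([A-]/[HA])
pH = 4.8 + log10(5.85)
pH = 5.5672

5.5672


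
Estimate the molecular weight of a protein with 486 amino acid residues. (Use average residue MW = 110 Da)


MW = n_residues * 110 Da
MW = 486 * 110
MW = 53460 Da

53460 Da


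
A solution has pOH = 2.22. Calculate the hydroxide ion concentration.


[OH-] = 10^(-pOH)
[OH-] = 10^(-2.22)
[OH-] = 0.006 M

0.006 M


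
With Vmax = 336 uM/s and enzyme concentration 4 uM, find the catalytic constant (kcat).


kcat = Vmax / [E]t
kcat = 336 / 4
kcat = 84.0 s^-1

84.0 s^-1


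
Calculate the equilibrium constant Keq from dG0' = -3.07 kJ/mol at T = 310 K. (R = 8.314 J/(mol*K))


Keq = exp(-dG0 * 1000 / (R * T))
Keq = exp(-(-3.07) * 1000 / (8.314 * 310))
Keq = 3.2909

3.2909


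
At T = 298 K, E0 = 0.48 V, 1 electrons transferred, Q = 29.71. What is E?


E = E0 - (RT/nF) * ln(Q)
E = 0.48 - (8.314 * 298 / (1 * 96485)) * ln(29.71)
E = 0.3929 V

0.3929 V


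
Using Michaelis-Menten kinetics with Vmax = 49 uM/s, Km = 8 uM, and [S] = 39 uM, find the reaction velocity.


v = Vmax * [S] / (Km + [S])
v = 49 * 39 / (8 + 39)
v = 40.6596 uM/s

40.6596 uM/s


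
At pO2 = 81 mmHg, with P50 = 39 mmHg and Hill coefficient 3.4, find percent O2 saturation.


Y = pO2^n / (P50^n + pO2^n)
Y = 81^3.4 / (39^3.4 + 81^3.4)
Y = 92.31%

92.31%


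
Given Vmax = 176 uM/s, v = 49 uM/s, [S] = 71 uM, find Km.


Km = [S] * (Vmax - v) / v
Km = 71 * (176 - 49) / 49
Km = 184.0204 uM

184.0204 uM


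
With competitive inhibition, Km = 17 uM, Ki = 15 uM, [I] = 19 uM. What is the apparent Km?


Km_app = Km * (1 + [I]/Ki)
Km_app = 17 * (1 + 19/15)
Km_app = 38.5333 uM

38.5333 uM


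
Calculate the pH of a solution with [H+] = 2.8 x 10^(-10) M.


pH = -log10([H+])
pH = -log10(2.8 x 10^(-10))
pH = 9.5528

9.5528


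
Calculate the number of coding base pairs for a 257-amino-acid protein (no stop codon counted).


Each amino acid = 1 codon = 3 bp
bp = 257 * 3 = 771 bp

771 bp


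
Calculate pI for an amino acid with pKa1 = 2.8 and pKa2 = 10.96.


pI = (pKa1 + pKa2) / 2
pI = (2.8 + 10.96) / 2
pI = 6.88

6.88


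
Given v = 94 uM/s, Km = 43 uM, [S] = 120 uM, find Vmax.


Vmax = v * (Km + [S]) / [S]
Vmax = 94 * (43 + 120) / 120
Vmax = 127.6833 uM/s

127.6833 uM/s


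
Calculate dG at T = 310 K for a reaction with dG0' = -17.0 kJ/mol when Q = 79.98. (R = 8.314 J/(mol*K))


dG = dG0' + RT * ln(Q) / 1000
dG = -17.0 + 8.314 * 310 * ln(79.98) / 1000
dG = -5.7067 kJ/mol

-5.7067 kJ/mol


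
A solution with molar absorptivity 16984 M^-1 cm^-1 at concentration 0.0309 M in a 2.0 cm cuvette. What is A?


A = epsilon * c * l
A = 16984 * 0.0309 * 2.0
A = 1049.6112

1049.6112


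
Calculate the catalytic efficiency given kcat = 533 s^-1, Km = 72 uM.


Catalytic efficiency = kcat / Km
= 533 / 72
= 7.4028 uM^-1*s^-1

7.4028 uM^-1*s^-1


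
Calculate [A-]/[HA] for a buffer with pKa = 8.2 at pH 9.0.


[A-]/[HA] = 10^(pH - pKa)
= 10^(9.0 - 8.2)
= 6.3096

6.3096


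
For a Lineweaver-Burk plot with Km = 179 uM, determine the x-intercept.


x-intercept = -1/Km
= -1/179
= -0.0056 1/uM

-0.0056 1/uM


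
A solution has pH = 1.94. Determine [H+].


[H+] = 10^(-pH)
[H+] = 10^(-1.94)
[H+] = 0.0115 M

0.0115 M


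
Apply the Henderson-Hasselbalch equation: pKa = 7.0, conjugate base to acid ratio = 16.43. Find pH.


pH = pKa + log10([A-]/[HA])
pH = 7.0 + log10(16.43)
pH = 8.2156

8.2156


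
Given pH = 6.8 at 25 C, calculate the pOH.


pOH = 14 - pH
pOH = 14 - 6.8
pOH = 7.2

7.2


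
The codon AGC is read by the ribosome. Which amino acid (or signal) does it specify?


Standard genetic code lookup.
Codon AGC -> Ser

Ser


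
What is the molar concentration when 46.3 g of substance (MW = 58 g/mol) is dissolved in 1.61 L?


C = (mass / MW) / volume
C = (46.3 / 58) / 1.61
C = 0.4958 M

0.4958 M


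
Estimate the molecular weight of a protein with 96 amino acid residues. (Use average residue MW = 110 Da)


MW = n_residues * 110 Da
MW = 96 * 110
MW = 10560 Da

10560 Da


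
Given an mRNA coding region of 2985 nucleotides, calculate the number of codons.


codons = nucleotides / 3
codons = 2985 / 3 = 995

995


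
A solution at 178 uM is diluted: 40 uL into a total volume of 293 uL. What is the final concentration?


C2 = C1 * V1 / V2
C2 = 178 * 40 / 293
C2 = 24.3003 uM

24.3003 uM


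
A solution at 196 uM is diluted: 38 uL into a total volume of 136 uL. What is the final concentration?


C2 = C1 * V1 / V2
C2 = 196 * 38 / 136
C2 = 54.7647 uM

54.7647 uM


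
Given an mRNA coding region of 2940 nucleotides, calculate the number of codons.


codons = nucleotides / 3
codons = 2940 / 3 = 980

980


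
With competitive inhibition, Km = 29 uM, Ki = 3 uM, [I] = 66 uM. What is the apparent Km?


Km_app = Km * (1 + [I]/Ki)
Km_app = 29 * (1 + 66/3)
Km_app = 667.0 uM

667.0 uM


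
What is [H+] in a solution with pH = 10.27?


[H+] = 10^(-pH)
[H+] = 10^(-10.27)
[H+] = 5.370e-11 M

5.370e-11 M


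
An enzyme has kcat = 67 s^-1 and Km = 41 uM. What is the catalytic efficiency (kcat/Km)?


Catalytic efficiency = kcat / Km
= 67 / 41
= 1.6341 uM^-1*s^-1

1.6341 uM^-1*s^-1


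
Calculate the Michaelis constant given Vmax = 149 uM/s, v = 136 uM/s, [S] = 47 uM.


Km = [S] * (Vmax - v) / v
Km = 47 * (149 - 136) / 136
Km = 4.4926 uM

4.4926 uM


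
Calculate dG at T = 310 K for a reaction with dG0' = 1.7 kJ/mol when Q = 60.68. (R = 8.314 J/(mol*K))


dG = dG0' + RT * ln(Q) / 1000
dG = 1.7 + 8.314 * 310 * ln(60.68) / 1000
dG = 12.2816 kJ/mol

12.2816 kJ/mol


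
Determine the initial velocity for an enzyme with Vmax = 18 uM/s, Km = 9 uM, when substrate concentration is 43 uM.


v = Vmax * [S] / (Km + [S])
v = 18 * 43 / (9 + 43)
v = 14.8846 uM/s

14.8846 uM/s


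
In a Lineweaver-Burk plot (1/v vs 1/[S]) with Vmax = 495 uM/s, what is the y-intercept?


y-intercept = 1/Vmax
= 1/495
= 0.002 s/uM

0.002 s/uM


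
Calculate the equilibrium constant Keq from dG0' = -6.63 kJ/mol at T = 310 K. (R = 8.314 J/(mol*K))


Keq = exp(-dG0 * 1000 / (R * T))
Keq = exp(-(-6.63) * 1000 / (8.314 * 310))
Keq = 13.0975

13.0975


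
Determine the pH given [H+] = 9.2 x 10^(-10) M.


pH = -log10([H+])
pH = -log10(9.2 x 10^(-10))
pH = 9.0362

9.0362


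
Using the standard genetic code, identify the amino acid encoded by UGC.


Standard genetic code lookup.
Codon UGC -> Cys

Cys


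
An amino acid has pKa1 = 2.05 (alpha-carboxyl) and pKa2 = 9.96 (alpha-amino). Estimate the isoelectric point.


pI = (pKa1 + pKa2) / 2
pI = (2.05 + 9.96) / 2
pI = 6.005

6.005


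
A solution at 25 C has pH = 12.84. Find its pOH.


pOH = 14 - pH
pOH = 14 - 12.84
pOH = 1.16

1.16


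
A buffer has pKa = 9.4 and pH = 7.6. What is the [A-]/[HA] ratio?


[A-]/[HA] = 10^(pH - pKa)
= 10^(7.6 - 9.4)
= 0.0158

0.0158


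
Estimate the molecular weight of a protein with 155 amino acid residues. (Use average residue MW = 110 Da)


MW = n_residues * 110 Da
MW = 155 * 110
MW = 17050 Da

17050 Da


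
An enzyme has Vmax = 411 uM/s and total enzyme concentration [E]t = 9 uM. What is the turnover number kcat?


kcat = Vmax / [E]t
kcat = 411 / 9
kcat = 45.6667 s^-1

45.6667 s^-1


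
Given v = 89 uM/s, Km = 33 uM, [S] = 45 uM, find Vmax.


Vmax = v * (Km + [S]) / [S]
Vmax = 89 * (33 + 45) / 45
Vmax = 154.2667 uM/s

154.2667 uM/s


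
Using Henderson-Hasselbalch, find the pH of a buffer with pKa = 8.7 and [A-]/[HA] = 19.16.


pH = pKa + log10([A-]/[HA])
pH = 8.7 + log10(19.16)
pH = 9.9824

9.9824


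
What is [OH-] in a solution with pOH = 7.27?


[OH-] = 10^(-pOH)
[OH-] = 10^(-7.27)
[OH-] = 5.370e-08 M

5.370e-08 M


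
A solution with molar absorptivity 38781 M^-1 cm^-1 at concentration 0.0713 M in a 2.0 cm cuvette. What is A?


A = epsilon * c * l
A = 38781 * 0.0713 * 2.0
A = 5530.1706

5530.1706


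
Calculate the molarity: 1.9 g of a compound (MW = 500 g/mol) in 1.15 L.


C = (mass / MW) / volume
C = (1.9 / 500) / 1.15
C = 0.0033 M

0.0033 M


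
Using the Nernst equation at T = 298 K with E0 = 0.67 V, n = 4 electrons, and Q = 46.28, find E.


E = E0 - (RT/nF) * ln(Q)
E = 0.67 - (8.314 * 298 / (4 * 96485)) * ln(46.28)
E = 0.6454 V

0.6454 V


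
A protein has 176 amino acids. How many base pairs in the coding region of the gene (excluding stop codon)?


Each amino acid = 1 codon = 3 bp
bp = 176 * 3 = 528 bp

528 bp


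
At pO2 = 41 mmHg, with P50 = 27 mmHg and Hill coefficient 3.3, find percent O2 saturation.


Y = pO2^n / (P50^n + pO2^n)
Y = 41^3.3 / (27^3.3 + 41^3.3)
Y = 79.88%

79.88%


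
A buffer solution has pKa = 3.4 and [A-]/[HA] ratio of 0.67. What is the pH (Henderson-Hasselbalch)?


pH = pKa + log10([A-]/[HA])
pH = 3.4 + log10(0.67)
pH = 3.2261

3.2261


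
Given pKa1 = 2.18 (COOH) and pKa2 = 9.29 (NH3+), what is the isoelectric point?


pI = (pKa1 + pKa2) / 2
pI = (2.18 + 9.29) / 2
pI = 5.735

5.735


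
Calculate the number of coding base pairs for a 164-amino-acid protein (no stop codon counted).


Each amino acid = 1 codon = 3 bp
bp = 164 * 3 = 492 bp

492 bp


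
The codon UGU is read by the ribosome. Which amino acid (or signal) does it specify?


Standard genetic code lookup.
Codon UGU -> Cys

Cys


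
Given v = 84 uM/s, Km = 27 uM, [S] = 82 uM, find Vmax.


Vmax = v * (Km + [S]) / [S]
Vmax = 84 * (27 + 82) / 82
Vmax = 111.6585 uM/s

111.6585 uM/s


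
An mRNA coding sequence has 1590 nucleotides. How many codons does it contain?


codons = nucleotides / 3
codons = 1590 / 3 = 530

530


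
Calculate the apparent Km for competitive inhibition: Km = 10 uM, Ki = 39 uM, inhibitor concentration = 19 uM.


Km_app = Km * (1 + [I]/Ki)
Km_app = 10 * (1 + 19/39)
Km_app = 14.8718 uM

14.8718 uM


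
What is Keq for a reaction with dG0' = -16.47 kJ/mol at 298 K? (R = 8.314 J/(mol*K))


Keq = exp(-dG0 * 1000 / (R * T))
Keq = exp(-(-16.47) * 1000 / (8.314 * 298))
Keq = 770.9606

770.9606


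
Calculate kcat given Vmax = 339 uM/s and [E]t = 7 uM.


kcat = Vmax / [E]t
kcat = 339 / 7
kcat = 48.4286 s^-1

48.4286 s^-1


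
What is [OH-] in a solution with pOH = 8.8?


[OH-] = 10^(-pOH)
[OH-] = 10^(-8.8)
[OH-] = 1.585e-09 M

1.585e-09 M


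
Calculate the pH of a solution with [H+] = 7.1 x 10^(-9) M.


pH = -log10([H+])
pH = -log10(7.1 x 10^(-9))
pH = 8.1487

8.1487


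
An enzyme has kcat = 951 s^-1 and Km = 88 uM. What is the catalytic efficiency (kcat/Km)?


Catalytic efficiency = kcat / Km
= 951 / 88
= 10.8068 uM^-1*s^-1

10.8068 uM^-1*s^-1


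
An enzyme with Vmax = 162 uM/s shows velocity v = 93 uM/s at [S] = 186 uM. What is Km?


Km = [S] * (Vmax - v) / v
Km = 186 * (162 - 93) / 93
Km = 138.0 uM

138.0 uM


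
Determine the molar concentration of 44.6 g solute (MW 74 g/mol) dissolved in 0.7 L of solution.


C = (mass / MW) / volume
C = (44.6 / 74) / 0.7
C = 0.861 M

0.861 M


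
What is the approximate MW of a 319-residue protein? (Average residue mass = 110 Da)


MW = n_residues * 110 Da
MW = 319 * 110
MW = 35090 Da

35090 Da


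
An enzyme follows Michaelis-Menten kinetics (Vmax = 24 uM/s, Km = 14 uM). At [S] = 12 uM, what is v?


v = Vmax * [S] / (Km + [S])
v = 24 * 12 / (14 + 12)
v = 11.0769 uM/s

11.0769 uM/s


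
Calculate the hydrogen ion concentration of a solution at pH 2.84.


[H+] = 10^(-pH)
[H+] = 10^(-2.84)
[H+] = 0.0014 M

0.0014 M


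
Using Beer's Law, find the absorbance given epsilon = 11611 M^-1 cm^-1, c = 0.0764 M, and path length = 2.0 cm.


A = epsilon * c * l
A = 11611 * 0.0764 * 2.0
A = 1774.1608

1774.1608


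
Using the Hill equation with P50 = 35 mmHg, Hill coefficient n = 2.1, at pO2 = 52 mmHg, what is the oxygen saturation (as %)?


Y = pO2^n / (P50^n + pO2^n)
Y = 52^2.1 / (35^2.1 + 52^2.1)
Y = 69.66%

69.66%


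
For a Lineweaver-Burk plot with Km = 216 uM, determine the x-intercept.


x-intercept = -1/Km
= -1/216
= -0.0046 1/uM

-0.0046 1/uM


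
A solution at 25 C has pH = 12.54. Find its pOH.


pOH = 14 - pH
pOH = 14 - 12.54
pOH = 1.46

1.46


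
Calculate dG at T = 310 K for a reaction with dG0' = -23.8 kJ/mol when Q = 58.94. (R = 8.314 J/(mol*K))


dG = dG0' + RT * ln(Q) / 1000
dG = -23.8 + 8.314 * 310 * ln(58.94) / 1000
dG = -13.2934 kJ/mol

-13.2934 kJ/mol


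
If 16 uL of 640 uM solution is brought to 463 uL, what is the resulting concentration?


C2 = C1 * V1 / V2
C2 = 640 * 16 / 463
C2 = 22.1166 uM

22.1166 uM


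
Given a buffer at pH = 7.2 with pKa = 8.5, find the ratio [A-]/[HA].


[A-]/[HA] = 10^(pH - pKa)
= 10^(7.2 - 8.5)
= 0.0501

0.0501


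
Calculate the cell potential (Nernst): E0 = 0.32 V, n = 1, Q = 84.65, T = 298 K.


E = E0 - (RT/nF) * ln(Q)
E = 0.32 - (8.314 * 298 / (1 * 96485)) * ln(84.65)
E = 0.206 V

0.206 V


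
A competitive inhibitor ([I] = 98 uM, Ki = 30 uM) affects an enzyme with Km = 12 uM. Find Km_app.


Km_app = Km * (1 + [I]/Ki)
Km_app = 12 * (1 + 98/30)
Km_app = 51.2 uM

51.2 uM


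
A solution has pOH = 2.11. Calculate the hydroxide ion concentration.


[OH-] = 10^(-pOH)
[OH-] = 10^(-2.11)
[OH-] = 0.0078 M

0.0078 M


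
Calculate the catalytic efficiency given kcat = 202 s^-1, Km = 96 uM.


Catalytic efficiency = kcat / Km
= 202 / 96
= 2.1042 uM^-1*s^-1

2.1042 uM^-1*s^-1


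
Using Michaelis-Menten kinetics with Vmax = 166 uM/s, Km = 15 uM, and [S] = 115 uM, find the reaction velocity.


v = Vmax * [S] / (Km + [S])
v = 166 * 115 / (15 + 115)
v = 146.8462 uM/s

146.8462 uM/s


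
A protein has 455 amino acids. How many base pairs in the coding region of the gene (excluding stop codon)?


Each amino acid = 1 codon = 3 bp
bp = 455 * 3 = 1365 bp

1365 bp


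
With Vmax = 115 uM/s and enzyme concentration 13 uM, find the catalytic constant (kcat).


kcat = Vmax / [E]t
kcat = 115 / 13
kcat = 8.8462 s^-1

8.8462 s^-1


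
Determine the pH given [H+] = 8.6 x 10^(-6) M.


pH = -log10([H+])
pH = -log10(8.6 x 10^(-6))
pH = 5.0655

5.0655


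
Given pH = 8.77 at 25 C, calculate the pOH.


pOH = 14 - pH
pOH = 14 - 8.77
pOH = 5.23

5.23


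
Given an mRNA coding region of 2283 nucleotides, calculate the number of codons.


codons = nucleotides / 3
codons = 2283 / 3 = 761

761


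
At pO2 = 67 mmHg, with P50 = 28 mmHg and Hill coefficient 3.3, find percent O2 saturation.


Y = pO2^n / (P50^n + pO2^n)
Y = 67^3.3 / (28^3.3 + 67^3.3)
Y = 94.68%

94.68%


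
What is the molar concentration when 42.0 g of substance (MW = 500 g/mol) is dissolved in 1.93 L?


C = (mass / MW) / volume
C = (42.0 / 500) / 1.93
C = 0.0435 M

0.0435 M


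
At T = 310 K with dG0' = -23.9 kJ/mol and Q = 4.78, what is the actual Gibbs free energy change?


dG = dG0' + RT * ln(Q) / 1000
dG = -23.9 + 8.314 * 310 * ln(4.78) / 1000
dG = -19.8679 kJ/mol

-19.8679 kJ/mol


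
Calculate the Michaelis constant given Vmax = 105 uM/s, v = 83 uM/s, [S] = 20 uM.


Km = [S] * (Vmax - v) / v
Km = 20 * (105 - 83) / 83
Km = 5.3012 uM

5.3012 uM


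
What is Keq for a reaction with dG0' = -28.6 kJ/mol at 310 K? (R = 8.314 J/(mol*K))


Keq = exp(-dG0 * 1000 / (R * T))
Keq = exp(-(-28.6) * 1000 / (8.314 * 310))
Keq = 65953.9542

65953.9542


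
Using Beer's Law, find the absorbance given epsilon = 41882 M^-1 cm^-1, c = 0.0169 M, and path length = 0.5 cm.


A = epsilon * c * l
A = 41882 * 0.0169 * 0.5
A = 353.9029

353.9029


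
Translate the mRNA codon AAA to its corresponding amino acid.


Standard genetic code lookup.
Codon AAA -> Lys

Lys


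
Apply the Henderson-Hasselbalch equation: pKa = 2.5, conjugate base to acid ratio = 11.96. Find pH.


pH = pKa + log10([A-]/[HA])
pH = 2.5 + log10(11.96)
pH = 3.5777

3.5777


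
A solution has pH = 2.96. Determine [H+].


[H+] = 10^(-pH)
[H+] = 10^(-2.96)
[H+] = 0.0011 M

0.0011 M


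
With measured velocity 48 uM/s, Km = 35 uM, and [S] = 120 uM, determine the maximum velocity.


Vmax = v * (Km + [S]) / [S]
Vmax = 48 * (35 + 120) / 120
Vmax = 62.0 uM/s

62.0 uM/s


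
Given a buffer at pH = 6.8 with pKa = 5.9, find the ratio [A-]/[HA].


[A-]/[HA] = 10^(pH - pKa)
= 10^(6.8 - 5.9)
= 7.9433

7.9433


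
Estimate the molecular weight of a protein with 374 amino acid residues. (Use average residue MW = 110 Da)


MW = n_residues * 110 Da
MW = 374 * 110
MW = 41140 Da

41140 Da


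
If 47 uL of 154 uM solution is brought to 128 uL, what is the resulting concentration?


C2 = C1 * V1 / V2
C2 = 154 * 47 / 128
C2 = 56.5469 uM

56.5469 uM


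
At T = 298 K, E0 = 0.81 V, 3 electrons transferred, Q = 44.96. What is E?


E = E0 - (RT/nF) * ln(Q)
E = 0.81 - (8.314 * 298 / (3 * 96485)) * ln(44.96)
E = 0.7774 V

0.7774 V


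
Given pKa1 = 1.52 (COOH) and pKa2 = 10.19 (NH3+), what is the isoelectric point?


pI = (pKa1 + pKa2) / 2
pI = (1.52 + 10.19) / 2
pI = 5.855

5.855


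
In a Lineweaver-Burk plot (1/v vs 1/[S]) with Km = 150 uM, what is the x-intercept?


x-intercept = -1/Km
= -1/150
= -0.0067 1/uM

-0.0067 1/uM


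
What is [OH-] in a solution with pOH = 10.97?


[OH-] = 10^(-pOH)
[OH-] = 10^(-10.97)
[OH-] = 1.072e-11 M

1.072e-11 M


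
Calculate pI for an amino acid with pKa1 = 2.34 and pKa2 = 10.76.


pI = (pKa1 + pKa2) / 2
pI = (2.34 + 10.76) / 2
pI = 6.55

6.55


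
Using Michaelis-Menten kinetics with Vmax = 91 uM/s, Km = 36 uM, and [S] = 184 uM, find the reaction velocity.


v = Vmax * [S] / (Km + [S])
v = 91 * 184 / (36 + 184)
v = 76.1091 uM/s

76.1091 uM/s


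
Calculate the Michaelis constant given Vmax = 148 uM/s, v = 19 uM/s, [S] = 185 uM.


Km = [S] * (Vmax - v) / v
Km = 185 * (148 - 19) / 19
Km = 1256.0526 uM

1256.0526 uM


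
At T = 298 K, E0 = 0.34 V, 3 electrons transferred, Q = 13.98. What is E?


E = E0 - (RT/nF) * ln(Q)
E = 0.34 - (8.314 * 298 / (3 * 96485)) * ln(13.98)
E = 0.3174 V

0.3174 V


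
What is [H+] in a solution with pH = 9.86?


[H+] = 10^(-pH)
[H+] = 10^(-9.86)
[H+] = 1.380e-10 M

1.380e-10 M


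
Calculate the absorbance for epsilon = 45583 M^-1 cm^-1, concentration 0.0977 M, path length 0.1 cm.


A = epsilon * c * l
A = 45583 * 0.0977 * 0.1
A = 445.3459

445.3459


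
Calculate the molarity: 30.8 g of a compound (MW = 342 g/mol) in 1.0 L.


C = (mass / MW) / volume
C = (30.8 / 342) / 1.0
C = 0.0901 M

0.0901 M


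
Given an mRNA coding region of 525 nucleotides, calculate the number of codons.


codons = nucleotides / 3
codons = 525 / 3 = 175

175


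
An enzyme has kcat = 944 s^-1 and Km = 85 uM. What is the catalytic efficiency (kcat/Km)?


Catalytic efficiency = kcat / Km
= 944 / 85
= 11.1059 uM^-1*s^-1

11.1059 uM^-1*s^-1


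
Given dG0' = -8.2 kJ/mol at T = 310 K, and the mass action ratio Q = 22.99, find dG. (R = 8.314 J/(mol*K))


dG = dG0' + RT * ln(Q) / 1000
dG = -8.2 + 8.314 * 310 * ln(22.99) / 1000
dG = -0.1199 kJ/mol

-0.1199 kJ/mol


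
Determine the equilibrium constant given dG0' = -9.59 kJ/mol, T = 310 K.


Keq = exp(-dG0 * 1000 / (R * T))
Keq = exp(-(-9.59) * 1000 / (8.314 * 310))
Keq = 41.3012

41.3012


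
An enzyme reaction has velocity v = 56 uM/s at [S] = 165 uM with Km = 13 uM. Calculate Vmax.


Vmax = v * (Km + [S]) / [S]
Vmax = 56 * (13 + 165) / 165
Vmax = 60.4121 uM/s

60.4121 uM/s


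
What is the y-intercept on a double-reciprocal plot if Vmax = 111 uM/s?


y-intercept = 1/Vmax
= 1/111
= 0.009 s/uM

0.009 s/uM


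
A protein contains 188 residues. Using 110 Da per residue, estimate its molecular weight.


MW = n_residues * 110 Da
MW = 188 * 110
MW = 20680 Da

20680 Da


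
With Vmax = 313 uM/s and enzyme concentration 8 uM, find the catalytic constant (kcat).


kcat = Vmax / [E]t
kcat = 313 / 8
kcat = 39.125 s^-1

39.125 s^-1


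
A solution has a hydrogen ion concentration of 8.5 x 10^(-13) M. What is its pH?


pH = -log10([H+])
pH = -log10(8.5 x 10^(-13))
pH = 12.0706

12.0706


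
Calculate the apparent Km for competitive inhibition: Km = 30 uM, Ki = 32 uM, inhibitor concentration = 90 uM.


Km_app = Km * (1 + [I]/Ki)
Km_app = 30 * (1 + 90/32)
Km_app = 114.375 uM

114.375 uM


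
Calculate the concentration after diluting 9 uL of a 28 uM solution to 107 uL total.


C2 = C1 * V1 / V2
C2 = 28 * 9 / 107
C2 = 2.3551 uM

2.3551 uM


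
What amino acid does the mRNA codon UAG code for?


Standard genetic code lookup.
Codon UAG -> Stop

Stop


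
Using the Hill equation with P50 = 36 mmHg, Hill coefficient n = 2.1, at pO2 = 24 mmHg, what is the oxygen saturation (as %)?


Y = pO2^n / (P50^n + pO2^n)
Y = 24^2.1 / (36^2.1 + 24^2.1)
Y = 29.91%

29.91%


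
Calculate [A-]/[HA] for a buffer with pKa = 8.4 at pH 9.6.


[A-]/[HA] = 10^(pH - pKa)
= 10^(9.6 - 8.4)
= 15.8489

15.8489


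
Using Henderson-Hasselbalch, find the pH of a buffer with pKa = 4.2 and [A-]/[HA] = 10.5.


pH = pKa + log10([A-]/[HA])
pH = 4.2 + log10(10.5)
pH = 5.2212

5.2212


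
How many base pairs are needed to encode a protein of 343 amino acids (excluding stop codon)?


Each amino acid = 1 codon = 3 bp
bp = 343 * 3 = 1029 bp

1029 bp


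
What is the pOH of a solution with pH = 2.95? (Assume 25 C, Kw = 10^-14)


pOH = 14 - pH
pOH = 14 - 2.95
pOH = 11.05

11.05


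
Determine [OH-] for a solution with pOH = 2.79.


[OH-] = 10^(-pOH)
[OH-] = 10^(-2.79)
[OH-] = 0.0016 M

0.0016 M


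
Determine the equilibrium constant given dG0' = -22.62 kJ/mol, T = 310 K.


Keq = exp(-dG0 * 1000 / (R * T))
Keq = exp(-(-22.62) * 1000 / (8.314 * 310))
Keq = 6480.0953

6480.0953


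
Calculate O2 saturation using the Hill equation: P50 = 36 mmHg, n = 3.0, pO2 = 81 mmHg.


Y = pO2^n / (P50^n + pO2^n)
Y = 81^3.0 / (36^3.0 + 81^3.0)
Y = 91.93%

91.93%


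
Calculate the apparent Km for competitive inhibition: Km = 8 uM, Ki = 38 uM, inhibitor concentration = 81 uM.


Km_app = Km * (1 + [I]/Ki)
Km_app = 8 * (1 + 81/38)
Km_app = 25.0526 uM

25.0526 uM


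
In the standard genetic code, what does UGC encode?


Standard genetic code lookup.
Codon UGC -> Cys

Cys


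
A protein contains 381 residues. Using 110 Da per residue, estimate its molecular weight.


MW = n_residues * 110 Da
MW = 381 * 110
MW = 41910 Da

41910 Da


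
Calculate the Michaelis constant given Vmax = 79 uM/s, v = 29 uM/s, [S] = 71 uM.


Km = [S] * (Vmax - v) / v
Km = 71 * (79 - 29) / 29
Km = 122.4138 uM

122.4138 uM


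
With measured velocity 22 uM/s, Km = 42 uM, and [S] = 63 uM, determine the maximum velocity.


Vmax = v * (Km + [S]) / [S]
Vmax = 22 * (42 + 63) / 63
Vmax = 36.6667 uM/s

36.6667 uM/s


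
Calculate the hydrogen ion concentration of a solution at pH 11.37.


[H+] = 10^(-pH)
[H+] = 10^(-11.37)
[H+] = 4.266e-12 M

4.266e-12 M


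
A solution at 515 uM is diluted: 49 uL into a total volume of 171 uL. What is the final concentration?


C2 = C1 * V1 / V2
C2 = 515 * 49 / 171
C2 = 147.5731 uM

147.5731 uM


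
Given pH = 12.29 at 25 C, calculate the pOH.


pOH = 14 - pH
pOH = 14 - 12.29
pOH = 1.71

1.71


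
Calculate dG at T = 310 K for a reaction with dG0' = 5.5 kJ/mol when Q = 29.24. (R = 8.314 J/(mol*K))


dG = dG0' + RT * ln(Q) / 1000
dG = 5.5 + 8.314 * 310 * ln(29.24) / 1000
dG = 14.1999 kJ/mol

14.1999 kJ/mol


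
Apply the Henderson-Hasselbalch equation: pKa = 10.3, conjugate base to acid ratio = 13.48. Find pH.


pH = pKa + log10([A-]/[HA])
pH = 10.3 + log10(13.48)
pH = 11.4297

11.4297


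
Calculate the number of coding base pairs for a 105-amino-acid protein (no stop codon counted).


Each amino acid = 1 codon = 3 bp
bp = 105 * 3 = 315 bp

315 bp


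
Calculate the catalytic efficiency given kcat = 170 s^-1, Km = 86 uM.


Catalytic efficiency = kcat / Km
= 170 / 86
= 1.9767 uM^-1*s^-1

1.9767 uM^-1*s^-1


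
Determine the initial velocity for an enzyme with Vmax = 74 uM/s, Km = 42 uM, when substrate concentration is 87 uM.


v = Vmax * [S] / (Km + [S])
v = 74 * 87 / (42 + 87)
v = 49.907 uM/s

49.907 uM/s


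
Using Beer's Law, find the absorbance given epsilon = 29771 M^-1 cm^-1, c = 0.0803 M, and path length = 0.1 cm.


A = epsilon * c * l
A = 29771 * 0.0803 * 0.1
A = 239.0611

239.0611


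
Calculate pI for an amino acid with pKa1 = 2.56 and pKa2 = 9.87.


pI = (pKa1 + pKa2) / 2
pI = (2.56 + 9.87) / 2
pI = 6.215

6.215


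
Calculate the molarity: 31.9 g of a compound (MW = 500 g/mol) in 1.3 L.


C = (mass / MW) / volume
C = (31.9 / 500) / 1.3
C = 0.0491 M

0.0491 M


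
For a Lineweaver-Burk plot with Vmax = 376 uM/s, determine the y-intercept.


y-intercept = 1/Vmax
= 1/376
= 0.0027 s/uM

0.0027 s/uM


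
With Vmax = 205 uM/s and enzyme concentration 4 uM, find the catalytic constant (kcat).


kcat = Vmax / [E]t
kcat = 205 / 4
kcat = 51.25 s^-1

51.25 s^-1


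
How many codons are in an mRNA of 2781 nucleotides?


codons = nucleotides / 3
codons = 2781 / 3 = 927

927


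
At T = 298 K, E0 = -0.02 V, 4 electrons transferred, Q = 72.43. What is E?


E = E0 - (RT/nF) * ln(Q)
E = -0.02 - (8.314 * 298 / (4 * 96485)) * ln(72.43)
E = -0.0475 V

-0.0475 V


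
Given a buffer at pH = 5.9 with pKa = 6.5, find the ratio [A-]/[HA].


[A-]/[HA] = 10^(pH - pKa)
= 10^(5.9 - 6.5)
= 0.2512

0.2512


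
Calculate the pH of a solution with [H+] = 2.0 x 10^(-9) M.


pH = -log10([H+])
pH = -log10(2.0 x 10^(-9))
pH = 8.699

8.699


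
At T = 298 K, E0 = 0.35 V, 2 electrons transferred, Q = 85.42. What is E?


E = E0 - (RT/nF) * ln(Q)
E = 0.35 - (8.314 * 298 / (2 * 96485)) * ln(85.42)
E = 0.2929 V

0.2929 V


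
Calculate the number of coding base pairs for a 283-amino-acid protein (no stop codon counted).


Each amino acid = 1 codon = 3 bp
bp = 283 * 3 = 849 bp

849 bp


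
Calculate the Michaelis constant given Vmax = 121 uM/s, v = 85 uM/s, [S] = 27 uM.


Km = [S] * (Vmax - v) / v
Km = 27 * (121 - 85) / 85
Km = 11.4353 uM

11.4353 uM


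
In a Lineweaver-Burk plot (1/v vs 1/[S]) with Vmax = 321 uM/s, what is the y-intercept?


y-intercept = 1/Vmax
= 1/321
= 0.0031 s/uM

0.0031 s/uM


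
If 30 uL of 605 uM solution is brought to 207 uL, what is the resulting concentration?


C2 = C1 * V1 / V2
C2 = 605 * 30 / 207
C2 = 87.6812 uM

87.6812 uM


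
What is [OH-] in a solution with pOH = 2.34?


[OH-] = 10^(-pOH)
[OH-] = 10^(-2.34)
[OH-] = 0.0046 M

0.0046 M


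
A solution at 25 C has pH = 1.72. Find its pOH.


pOH = 14 - pH
pOH = 14 - 1.72
pOH = 12.28

12.28


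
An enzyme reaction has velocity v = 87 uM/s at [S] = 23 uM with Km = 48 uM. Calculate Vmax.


Vmax = v * (Km + [S]) / [S]
Vmax = 87 * (48 + 23) / 23
Vmax = 268.5652 uM/s

268.5652 uM/s


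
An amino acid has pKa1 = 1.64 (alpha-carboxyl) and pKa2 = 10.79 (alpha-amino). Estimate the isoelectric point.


pI = (pKa1 + pKa2) / 2
pI = (1.64 + 10.79) / 2
pI = 6.215

6.215


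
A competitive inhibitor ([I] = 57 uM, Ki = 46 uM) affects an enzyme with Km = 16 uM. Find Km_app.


Km_app = Km * (1 + [I]/Ki)
Km_app = 16 * (1 + 57/46)
Km_app = 35.8261 uM

35.8261 uM


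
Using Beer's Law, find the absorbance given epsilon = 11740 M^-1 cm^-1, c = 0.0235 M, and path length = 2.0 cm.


A = epsilon * c * l
A = 11740 * 0.0235 * 2.0
A = 551.78

551.78
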